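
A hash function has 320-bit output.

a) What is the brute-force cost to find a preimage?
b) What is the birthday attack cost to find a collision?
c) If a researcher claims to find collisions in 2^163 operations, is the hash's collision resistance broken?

Step 1: Preimage resistance requires brute-force of 2^320 operations.
Step 2: Collision resistance (birthday bound) = 2^(320/2) = 2^160.
Step 3: The claimed attack costs 2^163 operations.
Step 4: Since 2^163 >= 2^160, the claimed attack is no faster than the generic birthday attack, so this does not break collision resistance.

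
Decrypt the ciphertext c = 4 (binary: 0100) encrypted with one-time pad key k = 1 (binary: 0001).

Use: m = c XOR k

Step 1: XOR ciphertext with key:
  Ciphertext: 0100
  Key:        0001
  XOR:        0101
Step 2: Plaintext = 0101 = 5 in decimal.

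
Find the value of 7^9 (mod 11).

Step 1: Compute 7^9 mod 11 step by step, reducing modulo 11 at each step.
  7^1 mod 11 = 7
  7^2 mod 11 = (7 * 7) mod 11 = 5
  7^3 mod 11 = (5 * 7) mod 11 = 2
  7^4 mod 11 = (2 * 7) mod 11 = 3
  7^5 mod 11 = (3 * 7) mod 11 = 10
  7^6 mod 11 = (10 * 7) mod 11 = 4
  7^7 mod 11 = (4 * 7) mod 11 = 6
  7^8 mod 11 = (6 * 7) mod 11 = 9
  7^9 mod 11 = (9 * 7) mod 11 = 8
Step 2: Result = 8.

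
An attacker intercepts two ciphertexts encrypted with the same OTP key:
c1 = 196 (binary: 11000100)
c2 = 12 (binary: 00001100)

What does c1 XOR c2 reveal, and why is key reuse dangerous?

Step 1: c1 XOR c2 = (m1 XOR k) XOR (m2 XOR k).
Step 2: By XOR associativity/commutativity: = m1 XOR m2 XOR k XOR k = m1 XOR m2.
Step 3: 11000100 XOR 00001100 = 11001000 = 200.
Step 4: The key cancels out! An attacker learns m1 XOR m2 = 200, revealing the relationship between plaintexts.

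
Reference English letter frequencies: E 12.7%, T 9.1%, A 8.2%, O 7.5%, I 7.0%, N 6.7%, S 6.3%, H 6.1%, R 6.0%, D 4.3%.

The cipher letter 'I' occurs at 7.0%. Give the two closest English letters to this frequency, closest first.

Step 1: Observed frequency of 'I' is 7.0%.
Step 2: Compute distances to each reference frequency and sort:
  I (7.0%): difference = 0.0% <-- BEST
  N (6.7%): difference = 0.3% <-- RUNNER-UP
  O (7.5%): difference = 0.5%
  S (6.3%): difference = 0.7%
  H (6.1%): difference = 0.9%
Step 3: Most likely is 'I' (7.0%, diff 0.0%); second most likely is 'N' (6.7%, diff 0.3%).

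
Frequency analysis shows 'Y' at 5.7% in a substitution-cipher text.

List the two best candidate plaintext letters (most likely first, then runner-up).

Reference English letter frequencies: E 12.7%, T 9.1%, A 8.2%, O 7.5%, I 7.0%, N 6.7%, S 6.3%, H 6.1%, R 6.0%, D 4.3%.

Step 1: Observed frequency of 'Y' is 5.7%.
Step 2: Compute distances to each reference frequency and sort:
  R (6.0%): difference = 0.3% <-- BEST
  H (6.1%): difference = 0.4% <-- RUNNER-UP
  S (6.3%): difference = 0.6%
  N (6.7%): difference = 1.0%
  I (7.0%): difference = 1.3%
Step 3: Most likely is 'R' (6.0%, diff 0.3%); second most likely is 'H' (6.1%, diff 0.4%).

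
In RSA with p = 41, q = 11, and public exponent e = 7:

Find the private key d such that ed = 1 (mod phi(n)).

Step 1: n = 41 * 11 = 451.
Step 2: phi(n) = 40 * 10 = 400.
Step 3: Find d such that 7 * d = 1 (mod 400).
Step 4: d = 7^(-1) mod 400 = 343.
Verification: 7 * 343 = 2401 = 6 * 400 + 1.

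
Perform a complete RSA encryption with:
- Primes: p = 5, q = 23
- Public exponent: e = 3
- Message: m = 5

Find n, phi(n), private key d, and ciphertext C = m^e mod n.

Step 1: n = 5 * 23 = 115.
Step 2: phi(n) = (5-1)(23-1) = 4 * 22 = 88.
Step 3: Find d = 3^(-1) mod 88 = 59.
  Verify: 3 * 59 = 177 = 1 (mod 88).
Step 4: C = 5^3 mod 115 = 10.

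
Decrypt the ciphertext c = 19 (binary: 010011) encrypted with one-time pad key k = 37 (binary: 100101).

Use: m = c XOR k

Step 1: XOR ciphertext with key:
  Ciphertext: 010011
  Key:        100101
  XOR:        110110
Step 2: Plaintext = 110110 = 54 in decimal.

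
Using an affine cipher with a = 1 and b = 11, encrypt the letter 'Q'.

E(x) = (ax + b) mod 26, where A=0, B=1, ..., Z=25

Step 1: Convert 'Q' to number: x = 16.
Step 2: E(16) = (1 * 16 + 11) mod 26 = 27 mod 26 = 1.
Step 3: Convert 1 back to letter: B.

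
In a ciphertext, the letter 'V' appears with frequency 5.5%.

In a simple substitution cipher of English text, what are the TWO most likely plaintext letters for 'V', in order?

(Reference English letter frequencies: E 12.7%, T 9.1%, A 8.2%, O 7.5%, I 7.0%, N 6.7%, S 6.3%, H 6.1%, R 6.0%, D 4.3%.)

Step 1: Observed frequency of 'V' is 5.5%.
Step 2: Compute distances to each reference frequency and sort:
  R (6.0%): difference = 0.5% <-- BEST
  H (6.1%): difference = 0.6% <-- RUNNER-UP
  S (6.3%): difference = 0.8%
  N (6.7%): difference = 1.2%
  D (4.3%): difference = 1.2%
Step 3: Most likely is 'R' (6.0%, diff 0.5%); second most likely is 'H' (6.1%, diff 0.6%).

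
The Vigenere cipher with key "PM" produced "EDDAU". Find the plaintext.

Step 1: Extend key: PMPMP
Step 2: Decrypt each letter (c - k) mod 26:
  E(4) - P(15) = (4-15) mod 26 = 15 = P
  D(3) - M(12) = (3-12) mod 26 = 17 = R
  D(3) - P(15) = (3-15) mod 26 = 14 = O
  A(0) - M(12) = (0-12) mod 26 = 14 = O
  U(20) - P(15) = (20-15) mod 26 = 5 = F
Plaintext: PROOF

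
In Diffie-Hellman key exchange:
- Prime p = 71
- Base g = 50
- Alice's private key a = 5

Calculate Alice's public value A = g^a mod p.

Step 1: A = g^a mod p = 50^5 mod 71.
  50^1 mod 71 = 50
  50^2 mod 71 = (50 * 50) mod 71 = 15
  50^3 mod 71 = (15 * 50) mod 71 = 40
  50^4 mod 71 = (40 * 50) mod 71 = 12
  50^5 mod 71 = (12 * 50) mod 71 = 32
Result: A = 32.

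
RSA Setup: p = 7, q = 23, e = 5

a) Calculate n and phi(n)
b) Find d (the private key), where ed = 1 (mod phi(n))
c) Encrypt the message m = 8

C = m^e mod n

Step 1: n = 7 * 23 = 161.
Step 2: phi(n) = (7-1)(23-1) = 6 * 22 = 132.
Step 3: Find d = 5^(-1) mod 132 = 53.
  Verify: 5 * 53 = 265 = 1 (mod 132).
Step 4: C = 8^5 mod 161 = 85.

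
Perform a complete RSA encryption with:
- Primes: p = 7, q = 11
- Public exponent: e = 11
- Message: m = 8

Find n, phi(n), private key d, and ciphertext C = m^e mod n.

Step 1: n = 7 * 11 = 77.
Step 2: phi(n) = (7-1)(11-1) = 6 * 10 = 60.
Step 3: Find d = 11^(-1) mod 60 = 11.
  Verify: 11 * 11 = 121 = 1 (mod 60).
Step 4: C = 8^11 mod 77 = 8.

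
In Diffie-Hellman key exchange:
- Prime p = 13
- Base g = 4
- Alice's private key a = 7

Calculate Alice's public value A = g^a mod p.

Step 1: A = g^a mod p = 4^7 mod 13.
  4^1 mod 13 = 4
  4^2 mod 13 = (4 * 4) mod 13 = 3
  4^3 mod 13 = (3 * 4) mod 13 = 12
  4^4 mod 13 = (12 * 4) mod 13 = 9
  4^5 mod 13 = (9 * 4) mod 13 = 10
  4^6 mod 13 = (10 * 4) mod 13 = 1
  4^7 mod 13 = (1 * 4) mod 13 = 4
Result: A = 4.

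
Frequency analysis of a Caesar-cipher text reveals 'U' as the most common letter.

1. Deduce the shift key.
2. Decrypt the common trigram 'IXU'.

Step 1: In English, 'E' is the most frequent letter (12.7%).
Step 2: The most frequent ciphertext letter is 'U' (position 20).
Step 3: Shift = (20 - 4) mod 26 = 16.
Step 4: Decrypt 'IXU' by shifting back 16:
  I -> S
  X -> H
  U -> E
Step 5: 'IXU' decrypts to 'SHE'.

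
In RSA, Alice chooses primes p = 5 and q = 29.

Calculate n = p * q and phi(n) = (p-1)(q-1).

Step 1: n = p * q = 5 * 29 = 145.
Step 2: phi(n) = (p-1)(q-1) = 4 * 28 = 112.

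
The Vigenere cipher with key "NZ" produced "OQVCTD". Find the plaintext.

Step 1: Extend key: NZNZNZ
Step 2: Decrypt each letter (c - k) mod 26:
  O(14) - N(13) = (14-13) mod 26 = 1 = B
  Q(16) - Z(25) = (16-25) mod 26 = 17 = R
  V(21) - N(13) = (21-13) mod 26 = 8 = I
  C(2) - Z(25) = (2-25) mod 26 = 3 = D
  T(19) - N(13) = (19-13) mod 26 = 6 = G
  D(3) - Z(25) = (3-25) mod 26 = 4 = E
Plaintext: BRIDGE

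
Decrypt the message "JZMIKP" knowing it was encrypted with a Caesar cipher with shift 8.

Step 1: Reverse the shift by subtracting 8 from each letter position.
  J (position 9) -> position (9-8) mod 26 = 1 -> B
  Z (position 25) -> position (25-8) mod 26 = 17 -> R
  M (position 12) -> position (12-8) mod 26 = 4 -> E
  I (position 8) -> position (8-8) mod 26 = 0 -> A
  K (position 10) -> position (10-8) mod 26 = 2 -> C
  P (position 15) -> position (15-8) mod 26 = 7 -> H
Decrypted message: BREACH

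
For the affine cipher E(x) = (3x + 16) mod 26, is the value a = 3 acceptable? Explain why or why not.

Step 1: Compute gcd(3, 26).
Step 2: gcd(3, 26) = 1.
Since gcd = 1, 3 is coprime with 26, so it is a valid key.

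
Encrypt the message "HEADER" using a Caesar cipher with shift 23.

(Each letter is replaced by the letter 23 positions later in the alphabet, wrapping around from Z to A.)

Step 1: For each letter, shift forward by 23 positions (mod 26).
  H (position 7) -> position (7+23) mod 26 = 4 -> E
  E (position 4) -> position (4+23) mod 26 = 1 -> B
  A (position 0) -> position (0+23) mod 26 = 23 -> X
  D (position 3) -> position (3+23) mod 26 = 0 -> A
  E (position 4) -> position (4+23) mod 26 = 1 -> B
  R (position 17) -> position (17+23) mod 26 = 14 -> O
Result: EBXABO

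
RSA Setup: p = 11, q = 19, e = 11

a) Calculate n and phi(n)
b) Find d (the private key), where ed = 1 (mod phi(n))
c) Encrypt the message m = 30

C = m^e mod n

Step 1: n = 11 * 19 = 209.
Step 2: phi(n) = (11-1)(19-1) = 10 * 18 = 180.
Step 3: Find d = 11^(-1) mod 180 = 131.
  Verify: 11 * 131 = 1441 = 1 (mod 180).
Step 4: C = 30^11 mod 209 = 140.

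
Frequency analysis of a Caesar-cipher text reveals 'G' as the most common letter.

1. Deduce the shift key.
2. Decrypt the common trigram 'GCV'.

Step 1: In English, 'E' is the most frequent letter (12.7%).
Step 2: The most frequent ciphertext letter is 'G' (position 6).
Step 3: Shift = (6 - 4) mod 26 = 2.
Step 4: Decrypt 'GCV' by shifting back 2:
  G -> E
  C -> A
  V -> T
Step 5: 'GCV' decrypts to 'EAT'.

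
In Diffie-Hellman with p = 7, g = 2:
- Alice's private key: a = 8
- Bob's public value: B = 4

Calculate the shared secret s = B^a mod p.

Step 1: s = B^a mod p = 4^8 mod 7.
  4^1 mod 7 = 4
  4^2 mod 7 = (4 * 4) mod 7 = 2
  4^3 mod 7 = (2 * 4) mod 7 = 1
  4^4 mod 7 = (1 * 4) mod 7 = 4
  4^5 mod 7 = (4 * 4) mod 7 = 2
  4^6 mod 7 = (2 * 4) mod 7 = 1
  4^7 mod 7 = (1 * 4) mod 7 = 4
  4^8 mod 7 = (4 * 4) mod 7 = 2
Result: shared secret = 2.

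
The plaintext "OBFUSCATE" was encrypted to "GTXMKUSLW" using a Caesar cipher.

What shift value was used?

Step 1: Compare first letters: O (position 14) -> G (position 6).
Step 2: Shift = (6 - 14) mod 26 = 18.
The shift value is 18.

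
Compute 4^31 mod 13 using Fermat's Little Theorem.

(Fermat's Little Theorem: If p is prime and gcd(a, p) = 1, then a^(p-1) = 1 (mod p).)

Step 1: Since 13 is prime, by Fermat's Little Theorem: 4^12 = 1 (mod 13).
Step 2: Reduce exponent: 31 mod 12 = 7.
Step 3: So 4^31 = 4^7 (mod 13).
Step 4: 4^7 mod 13 = 4.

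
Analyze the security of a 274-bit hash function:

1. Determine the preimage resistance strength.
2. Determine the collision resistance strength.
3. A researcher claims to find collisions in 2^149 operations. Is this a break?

Step 1: Preimage resistance requires brute-force of 2^274 operations.
Step 2: Collision resistance (birthday bound) = 2^(274/2) = 2^137.
Step 3: The claimed attack costs 2^149 operations.
Step 4: Since 2^149 >= 2^137, the claimed attack is no faster than the generic birthday attack, so this does not break collision resistance.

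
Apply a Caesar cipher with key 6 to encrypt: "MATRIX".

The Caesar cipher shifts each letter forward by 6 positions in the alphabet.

Step 1: For each letter, shift forward by 6 positions (mod 26).
  M (position 12) -> position (12+6) mod 26 = 18 -> S
  A (position 0) -> position (0+6) mod 26 = 6 -> G
  T (position 19) -> position (19+6) mod 26 = 25 -> Z
  R (position 17) -> position (17+6) mod 26 = 23 -> X
  I (position 8) -> position (8+6) mod 26 = 14 -> O
  X (position 23) -> position (23+6) mod 26 = 3 -> D
Result: SGZXOD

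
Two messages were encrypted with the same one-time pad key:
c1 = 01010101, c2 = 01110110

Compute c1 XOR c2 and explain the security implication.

Step 1: c1 XOR c2 = (m1 XOR k) XOR (m2 XOR k).
Step 2: By XOR associativity/commutativity: = m1 XOR m2 XOR k XOR k = m1 XOR m2.
Step 3: 01010101 XOR 01110110 = 00100011 = 35.
Step 4: The key cancels out! An attacker learns m1 XOR m2 = 35, revealing the relationship between plaintexts.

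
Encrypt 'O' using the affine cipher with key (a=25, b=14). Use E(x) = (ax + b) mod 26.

Step 1: Convert 'O' to number: x = 14.
Step 2: E(14) = (25 * 14 + 14) mod 26 = 364 mod 26 = 0.
Step 3: Convert 0 back to letter: A.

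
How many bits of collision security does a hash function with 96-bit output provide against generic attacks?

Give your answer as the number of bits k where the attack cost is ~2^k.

Step 1: The hash has a 96-bit output.
Step 2: Collision resistance means it should be infeasible to find any x != y with h(x) = h(y).
By the birthday bound, a generic collision search succeeds after about sqrt(2^96) = 2^(96/2) = 2^48 evaluations.
Step 3: Security level = 48 bits.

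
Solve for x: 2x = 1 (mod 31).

Step 1: We need x such that 2 * x = 1 (mod 31).
Step 2: Using the extended Euclidean algorithm or trial:
  2 * 16 = 32 = 1 * 31 + 1.
Step 3: Since 32 mod 31 = 1, the inverse is x = 16.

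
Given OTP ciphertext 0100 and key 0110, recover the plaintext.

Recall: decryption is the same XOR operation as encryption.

Step 1: XOR ciphertext with key:
  Ciphertext: 0100
  Key:        0110
  XOR:        0010
Step 2: Plaintext = 0010 = 2 in decimal.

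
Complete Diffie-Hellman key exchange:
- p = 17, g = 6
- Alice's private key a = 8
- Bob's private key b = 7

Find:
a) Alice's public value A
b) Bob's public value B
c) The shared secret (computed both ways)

Step 1: A = g^a mod p = 6^8 mod 17 = 16.
Step 2: B = g^b mod p = 6^7 mod 17 = 14.
Step 3: Alice computes s = B^a mod p = 14^8 mod 17 = 16.
Step 4: Bob computes s = A^b mod p = 16^7 mod 17 = 16.
Both sides agree: shared secret = 16.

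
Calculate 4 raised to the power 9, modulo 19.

Step 1: Compute 4^9 mod 19 step by step, reducing modulo 19 at each step.
  4^1 mod 19 = 4
  4^2 mod 19 = (4 * 4) mod 19 = 16
  4^3 mod 19 = (16 * 4) mod 19 = 7
  4^4 mod 19 = (7 * 4) mod 19 = 9
  4^5 mod 19 = (9 * 4) mod 19 = 17
  4^6 mod 19 = (17 * 4) mod 19 = 11
  4^7 mod 19 = (11 * 4) mod 19 = 6
  4^8 mod 19 = (6 * 4) mod 19 = 5
  4^9 mod 19 = (5 * 4) mod 19 = 1
Step 2: Result = 1.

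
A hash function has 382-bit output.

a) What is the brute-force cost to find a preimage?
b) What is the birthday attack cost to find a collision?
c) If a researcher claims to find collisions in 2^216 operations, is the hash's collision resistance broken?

Step 1: Preimage resistance requires brute-force of 2^382 operations.
Step 2: Collision resistance (birthday bound) = 2^(382/2) = 2^191.
Step 3: The claimed attack costs 2^216 operations.
Step 4: Since 2^216 >= 2^191, the claimed attack is no faster than the generic birthday attack, so this does not break collision resistance.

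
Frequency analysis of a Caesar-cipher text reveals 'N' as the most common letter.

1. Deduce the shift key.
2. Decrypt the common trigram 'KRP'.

Step 1: In English, 'E' is the most frequent letter (12.7%).
Step 2: The most frequent ciphertext letter is 'N' (position 13).
Step 3: Shift = (13 - 4) mod 26 = 9.
Step 4: Decrypt 'KRP' by shifting back 9:
  K -> B
  R -> I
  P -> G
Step 5: 'KRP' decrypts to 'BIG'.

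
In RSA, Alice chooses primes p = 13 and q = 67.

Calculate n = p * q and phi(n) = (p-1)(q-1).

Step 1: n = p * q = 13 * 67 = 871.
Step 2: phi(n) = (p-1)(q-1) = 12 * 66 = 792.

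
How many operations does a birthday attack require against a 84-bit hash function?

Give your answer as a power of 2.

Step 1: The birthday paradox gives collision probability ~50% after sqrt(2^n) = 2^(n/2) hashes.
Step 2: For 84-bit output: 2^(84/2) = 2^42.
Step 3: Approximately 2^42 hash computations needed.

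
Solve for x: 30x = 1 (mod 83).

Step 1: We need x such that 30 * x = 1 (mod 83).
Step 2: Using the extended Euclidean algorithm or trial:
  30 * 36 = 1080 = 13 * 83 + 1.
Step 3: Since 1080 mod 83 = 1, the inverse is x = 36.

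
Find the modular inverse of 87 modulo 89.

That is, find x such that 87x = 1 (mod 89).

Step 1: We need x such that 87 * x = 1 (mod 89).
Step 2: Using the extended Euclidean algorithm or trial:
  87 * 44 = 3828 = 43 * 89 + 1.
Step 3: Since 3828 mod 89 = 1, the inverse is x = 44.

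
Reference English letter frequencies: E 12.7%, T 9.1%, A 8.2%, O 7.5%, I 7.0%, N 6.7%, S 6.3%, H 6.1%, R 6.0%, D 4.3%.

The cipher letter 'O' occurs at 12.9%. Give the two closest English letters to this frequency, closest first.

Step 1: Observed frequency of 'O' is 12.9%.
Step 2: Compute distances to each reference frequency and sort:
  E (12.7%): difference = 0.2% <-- BEST
  T (9.1%): difference = 3.8% <-- RUNNER-UP
  A (8.2%): difference = 4.7%
  O (7.5%): difference = 5.4%
  I (7.0%): difference = 5.9%
Step 3: Most likely is 'E' (12.7%, diff 0.2%); second most likely is 'T' (9.1%, diff 3.8%).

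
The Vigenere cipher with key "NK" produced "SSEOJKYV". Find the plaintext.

Step 1: Extend key: NKNKNKNK
Step 2: Decrypt each letter (c - k) mod 26:
  S(18) - N(13) = (18-13) mod 26 = 5 = F
  S(18) - K(10) = (18-10) mod 26 = 8 = I
  E(4) - N(13) = (4-13) mod 26 = 17 = R
  O(14) - K(10) = (14-10) mod 26 = 4 = E
  J(9) - N(13) = (9-13) mod 26 = 22 = W
  K(10) - K(10) = (10-10) mod 26 = 0 = A
  Y(24) - N(13) = (24-13) mod 26 = 11 = L
  V(21) - K(10) = (21-10) mod 26 = 11 = L
Plaintext: FIREWALL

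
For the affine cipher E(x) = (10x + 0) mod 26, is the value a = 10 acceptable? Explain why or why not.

Step 1: Compute gcd(10, 26).
Step 2: gcd(10, 26) = 2.
Since gcd = 2 != 1, 10 shares a common factor with 26, so it cannot be used.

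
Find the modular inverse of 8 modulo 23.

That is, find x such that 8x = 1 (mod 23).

Step 1: We need x such that 8 * x = 1 (mod 23).
Step 2: Using the extended Euclidean algorithm or trial:
  8 * 3 = 24 = 1 * 23 + 1.
Step 3: Since 24 mod 23 = 1, the inverse is x = 3.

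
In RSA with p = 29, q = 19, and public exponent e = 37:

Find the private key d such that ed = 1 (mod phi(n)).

Step 1: n = 29 * 19 = 551.
Step 2: phi(n) = 28 * 18 = 504.
Step 3: Find d such that 37 * d = 1 (mod 504).
Step 4: d = 37^(-1) mod 504 = 109.
Verification: 37 * 109 = 4033 = 8 * 504 + 1.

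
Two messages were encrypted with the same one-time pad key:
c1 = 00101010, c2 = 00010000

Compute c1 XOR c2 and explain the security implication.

Step 1: c1 XOR c2 = (m1 XOR k) XOR (m2 XOR k).
Step 2: By XOR associativity/commutativity: = m1 XOR m2 XOR k XOR k = m1 XOR m2.
Step 3: 00101010 XOR 00010000 = 00111010 = 58.
Step 4: The key cancels out! An attacker learns m1 XOR m2 = 58, revealing the relationship between plaintexts.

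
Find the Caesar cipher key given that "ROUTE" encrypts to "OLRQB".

Step 1: Compare first letters: R (position 17) -> O (position 14).
Step 2: Shift = (14 - 17) mod 26 = 23.
The shift value is 23.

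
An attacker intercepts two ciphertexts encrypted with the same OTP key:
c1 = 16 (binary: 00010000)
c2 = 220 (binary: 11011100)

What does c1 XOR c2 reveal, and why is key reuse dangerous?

Step 1: c1 XOR c2 = (m1 XOR k) XOR (m2 XOR k).
Step 2: By XOR associativity/commutativity: = m1 XOR m2 XOR k XOR k = m1 XOR m2.
Step 3: 00010000 XOR 11011100 = 11001100 = 204.
Step 4: The key cancels out! An attacker learns m1 XOR m2 = 204, revealing the relationship between plaintexts.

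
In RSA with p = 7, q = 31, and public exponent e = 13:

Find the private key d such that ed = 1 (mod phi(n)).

Step 1: n = 7 * 31 = 217.
Step 2: phi(n) = 6 * 30 = 180.
Step 3: Find d such that 13 * d = 1 (mod 180).
Step 4: d = 13^(-1) mod 180 = 97.
Verification: 13 * 97 = 1261 = 7 * 180 + 1.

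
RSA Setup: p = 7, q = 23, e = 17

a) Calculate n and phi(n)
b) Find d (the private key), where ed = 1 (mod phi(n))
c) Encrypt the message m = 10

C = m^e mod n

Step 1: n = 7 * 23 = 161.
Step 2: phi(n) = (7-1)(23-1) = 6 * 22 = 132.
Step 3: Find d = 17^(-1) mod 132 = 101.
  Verify: 17 * 101 = 1717 = 1 (mod 132).
Step 4: C = 10^17 mod 161 = 40.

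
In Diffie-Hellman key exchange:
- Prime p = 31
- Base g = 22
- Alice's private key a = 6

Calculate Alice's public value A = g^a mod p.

Step 1: A = g^a mod p = 22^6 mod 31.
  22^1 mod 31 = 22
  22^2 mod 31 = (22 * 22) mod 31 = 19
  22^3 mod 31 = (19 * 22) mod 31 = 15
  22^4 mod 31 = (15 * 22) mod 31 = 20
  22^5 mod 31 = (20 * 22) mod 31 = 6
  22^6 mod 31 = (6 * 22) mod 31 = 8
Result: A = 8.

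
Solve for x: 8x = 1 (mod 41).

Step 1: We need x such that 8 * x = 1 (mod 41).
Step 2: Using the extended Euclidean algorithm or trial:
  8 * 36 = 288 = 7 * 41 + 1.
Step 3: Since 288 mod 41 = 1, the inverse is x = 36.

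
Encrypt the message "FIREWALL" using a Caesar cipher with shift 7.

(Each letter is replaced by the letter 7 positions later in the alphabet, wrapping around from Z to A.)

Step 1: For each letter, shift forward by 7 positions (mod 26).
  F (position 5) -> position (5+7) mod 26 = 12 -> M
  I (position 8) -> position (8+7) mod 26 = 15 -> P
  R (position 17) -> position (17+7) mod 26 = 24 -> Y
  E (position 4) -> position (4+7) mod 26 = 11 -> L
  W (position 22) -> position (22+7) mod 26 = 3 -> D
  A (position 0) -> position (0+7) mod 26 = 7 -> H
  L (position 11) -> position (11+7) mod 26 = 18 -> S
  L (position 11) -> position (11+7) mod 26 = 18 -> S
Result: MPYLDHSS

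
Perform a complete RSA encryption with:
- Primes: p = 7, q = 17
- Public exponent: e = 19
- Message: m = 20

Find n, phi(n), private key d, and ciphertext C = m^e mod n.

Step 1: n = 7 * 17 = 119.
Step 2: phi(n) = (7-1)(17-1) = 6 * 16 = 96.
Step 3: Find d = 19^(-1) mod 96 = 91.
  Verify: 19 * 91 = 1729 = 1 (mod 96).
Step 4: C = 20^19 mod 119 = 27.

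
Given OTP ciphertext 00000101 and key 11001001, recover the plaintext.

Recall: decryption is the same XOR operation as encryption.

Step 1: XOR ciphertext with key:
  Ciphertext: 00000101
  Key:        11001001
  XOR:        11001100
Step 2: Plaintext = 11001100 = 204 in decimal.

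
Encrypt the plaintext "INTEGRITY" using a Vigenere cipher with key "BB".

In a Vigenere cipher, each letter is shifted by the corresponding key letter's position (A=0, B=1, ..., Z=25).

Step 1: Repeat key to match plaintext length:
  Plaintext: INTEGRITY
  Key:       BBBBBBBBB
Step 2: Encrypt each letter:
  I(8) + B(1) = (8+1) mod 26 = 9 = J
  N(13) + B(1) = (13+1) mod 26 = 14 = O
  T(19) + B(1) = (19+1) mod 26 = 20 = U
  E(4) + B(1) = (4+1) mod 26 = 5 = F
  G(6) + B(1) = (6+1) mod 26 = 7 = H
  R(17) + B(1) = (17+1) mod 26 = 18 = S
  I(8) + B(1) = (8+1) mod 26 = 9 = J
  T(19) + B(1) = (19+1) mod 26 = 20 = U
  Y(24) + B(1) = (24+1) mod 26 = 25 = Z
Ciphertext: JOUFHSJUZ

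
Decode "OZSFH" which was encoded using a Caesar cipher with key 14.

Step 1: Reverse the shift by subtracting 14 from each letter position.
  O (position 14) -> position (14-14) mod 26 = 0 -> A
  Z (position 25) -> position (25-14) mod 26 = 11 -> L
  S (position 18) -> position (18-14) mod 26 = 4 -> E
  F (position 5) -> position (5-14) mod 26 = 17 -> R
  H (position 7) -> position (7-14) mod 26 = 19 -> T
Decrypted message: ALERT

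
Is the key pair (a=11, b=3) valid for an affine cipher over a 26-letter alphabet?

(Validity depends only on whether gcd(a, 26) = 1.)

Step 1: Compute gcd(11, 26).
Step 2: gcd(11, 26) = 1.
Since gcd = 1, 11 is coprime with 26, so it is a valid key.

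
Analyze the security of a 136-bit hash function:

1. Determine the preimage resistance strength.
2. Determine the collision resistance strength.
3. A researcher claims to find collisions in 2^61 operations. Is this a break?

Step 1: Preimage resistance requires brute-force of 2^136 operations.
Step 2: Collision resistance (birthday bound) = 2^(136/2) = 2^68.
Step 3: The claimed attack costs 2^61 operations.
Step 4: Since 2^61 < 2^68, the claimed attack beats the generic birthday bound, so collision resistance is broken.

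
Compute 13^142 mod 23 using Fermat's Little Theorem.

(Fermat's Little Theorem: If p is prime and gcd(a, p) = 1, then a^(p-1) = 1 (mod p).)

Step 1: Since 23 is prime, by Fermat's Little Theorem: 13^22 = 1 (mod 23).
Step 2: Reduce exponent: 142 mod 22 = 10.
Step 3: So 13^142 = 13^10 (mod 23).
Step 4: 13^10 mod 23 = 16.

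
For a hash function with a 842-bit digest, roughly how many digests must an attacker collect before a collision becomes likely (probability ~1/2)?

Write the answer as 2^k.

Step 1: The birthday paradox gives collision probability ~50% after sqrt(2^n) = 2^(n/2) hashes.
Step 2: For 842-bit output: 2^(842/2) = 2^421.
Step 3: Approximately 2^421 hash computations needed.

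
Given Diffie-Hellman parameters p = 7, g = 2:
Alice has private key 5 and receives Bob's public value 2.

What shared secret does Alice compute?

Step 1: s = B^a mod p = 2^5 mod 7.
  2^1 mod 7 = 2
  2^2 mod 7 = (2 * 2) mod 7 = 4
  2^3 mod 7 = (4 * 2) mod 7 = 1
  2^4 mod 7 = (1 * 2) mod 7 = 2
  2^5 mod 7 = (2 * 2) mod 7 = 4
Result: shared secret = 4.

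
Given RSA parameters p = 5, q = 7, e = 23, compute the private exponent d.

Step 1: n = 5 * 7 = 35.
Step 2: phi(n) = 4 * 6 = 24.
Step 3: Find d such that 23 * d = 1 (mod 24).
Step 4: d = 23^(-1) mod 24 = 23.
Verification: 23 * 23 = 529 = 22 * 24 + 1.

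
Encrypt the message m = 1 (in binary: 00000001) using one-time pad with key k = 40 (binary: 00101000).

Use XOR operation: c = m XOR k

Step 1: Write out the XOR operation bit by bit:
  Message: 00000001
  Key:     00101000
  XOR:     00101001
Step 2: Convert to decimal: 00101001 = 41.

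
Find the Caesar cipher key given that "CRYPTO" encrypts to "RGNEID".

Step 1: Compare first letters: C (position 2) -> R (position 17).
Step 2: Shift = (17 - 2) mod 26 = 15.
The shift value is 15.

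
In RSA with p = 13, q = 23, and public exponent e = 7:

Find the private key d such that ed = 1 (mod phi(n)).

Step 1: n = 13 * 23 = 299.
Step 2: phi(n) = 12 * 22 = 264.
Step 3: Find d such that 7 * d = 1 (mod 264).
Step 4: d = 7^(-1) mod 264 = 151.
Verification: 7 * 151 = 1057 = 4 * 264 + 1.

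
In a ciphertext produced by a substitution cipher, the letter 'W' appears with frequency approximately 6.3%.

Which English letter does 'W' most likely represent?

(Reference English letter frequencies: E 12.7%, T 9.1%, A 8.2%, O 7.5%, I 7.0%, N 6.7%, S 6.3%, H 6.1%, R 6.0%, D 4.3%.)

Step 1: The observed frequency is 6.3%.
Step 2: Compare with English frequencies:
  E: 12.7% (difference: 6.4%)
  T: 9.1% (difference: 2.8%)
  A: 8.2% (difference: 1.9%)
  O: 7.5% (difference: 1.2%)
  I: 7.0% (difference: 0.7%)
  N: 6.7% (difference: 0.4%)
  S: 6.3% (difference: 0.0%) <-- closest
  H: 6.1% (difference: 0.2%)
  R: 6.0% (difference: 0.3%)
  D: 4.3% (difference: 2.0%)
Step 3: 'W' most likely represents 'S' (frequency 6.3%).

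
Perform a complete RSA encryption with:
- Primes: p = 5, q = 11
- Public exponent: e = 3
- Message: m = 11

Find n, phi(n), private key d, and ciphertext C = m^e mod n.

Step 1: n = 5 * 11 = 55.
Step 2: phi(n) = (5-1)(11-1) = 4 * 10 = 40.
Step 3: Find d = 3^(-1) mod 40 = 27.
  Verify: 3 * 27 = 81 = 1 (mod 40).
Step 4: C = 11^3 mod 55 = 11.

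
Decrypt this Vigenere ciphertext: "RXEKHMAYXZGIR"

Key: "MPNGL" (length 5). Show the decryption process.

Step 1: Key 'MPNGL' has length 5. Extended key: MPNGLMPNGLMPN
Step 2: Decrypt each position:
  R(17) - M(12) = 5 = F
  X(23) - P(15) = 8 = I
  E(4) - N(13) = 17 = R
  K(10) - G(6) = 4 = E
  H(7) - L(11) = 22 = W
  M(12) - M(12) = 0 = A
  A(0) - P(15) = 11 = L
  Y(24) - N(13) = 11 = L
  X(23) - G(6) = 17 = R
  Z(25) - L(11) = 14 = O
  G(6) - M(12) = 20 = U
  I(8) - P(15) = 19 = T
  R(17) - N(13) = 4 = E
Plaintext: FIREWALLROUTE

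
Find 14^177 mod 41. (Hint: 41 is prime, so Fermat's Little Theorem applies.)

Step 1: Since 41 is prime, by Fermat's Little Theorem: 14^40 = 1 (mod 41).
Step 2: Reduce exponent: 177 mod 40 = 17.
Step 3: So 14^177 = 14^17 (mod 41).
Step 4: 14^17 mod 41 = 14.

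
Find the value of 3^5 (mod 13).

Step 1: Compute 3^5 mod 13 step by step, reducing modulo 13 at each step.
  3^1 mod 13 = 3
  3^2 mod 13 = (3 * 3) mod 13 = 9
  3^3 mod 13 = (9 * 3) mod 13 = 1
  3^4 mod 13 = (1 * 3) mod 13 = 3
  3^5 mod 13 = (3 * 3) mod 13 = 9
Step 2: Result = 9.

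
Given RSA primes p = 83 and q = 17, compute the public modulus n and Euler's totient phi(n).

Step 1: n = p * q = 83 * 17 = 1411.
Step 2: phi(n) = (p-1)(q-1) = 82 * 16 = 1312.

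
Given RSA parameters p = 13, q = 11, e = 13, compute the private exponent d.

Step 1: n = 13 * 11 = 143.
Step 2: phi(n) = 12 * 10 = 120.
Step 3: Find d such that 13 * d = 1 (mod 120).
Step 4: d = 13^(-1) mod 120 = 37.
Verification: 13 * 37 = 481 = 4 * 120 + 1.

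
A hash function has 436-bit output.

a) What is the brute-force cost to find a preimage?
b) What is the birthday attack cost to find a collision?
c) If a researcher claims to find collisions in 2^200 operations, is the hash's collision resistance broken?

Step 1: Preimage resistance requires brute-force of 2^436 operations.
Step 2: Collision resistance (birthday bound) = 2^(436/2) = 2^218.
Step 3: The claimed attack costs 2^200 operations.
Step 4: Since 2^200 < 2^218, the claimed attack beats the generic birthday bound, so collision resistance is broken.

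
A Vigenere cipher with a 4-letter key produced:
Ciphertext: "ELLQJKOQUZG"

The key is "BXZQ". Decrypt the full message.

Step 1: Key 'BXZQ' has length 4. Extended key: BXZQBXZQBXZ
Step 2: Decrypt each position:
  E(4) - B(1) = 3 = D
  L(11) - X(23) = 14 = O
  L(11) - Z(25) = 12 = M
  Q(16) - Q(16) = 0 = A
  J(9) - B(1) = 8 = I
  K(10) - X(23) = 13 = N
  O(14) - Z(25) = 15 = P
  Q(16) - Q(16) = 0 = A
  U(20) - B(1) = 19 = T
  Z(25) - X(23) = 2 = C
  G(6) - Z(25) = 7 = H
Plaintext: DOMAINPATCH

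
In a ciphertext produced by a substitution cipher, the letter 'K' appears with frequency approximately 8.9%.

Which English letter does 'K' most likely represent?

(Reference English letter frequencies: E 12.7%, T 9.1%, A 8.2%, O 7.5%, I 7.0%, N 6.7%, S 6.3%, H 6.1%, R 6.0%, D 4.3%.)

Step 1: The observed frequency is 8.9%.
Step 2: Compare with English frequencies:
  E: 12.7% (difference: 3.8%)
  T: 9.1% (difference: 0.2%) <-- closest
  A: 8.2% (difference: 0.7%)
  O: 7.5% (difference: 1.4%)
  I: 7.0% (difference: 1.9%)
  N: 6.7% (difference: 2.2%)
  S: 6.3% (difference: 2.6%)
  H: 6.1% (difference: 2.8%)
  R: 6.0% (difference: 2.9%)
  D: 4.3% (difference: 4.6%)
Step 3: 'K' most likely represents 'T' (frequency 9.1%).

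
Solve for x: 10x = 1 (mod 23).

Step 1: We need x such that 10 * x = 1 (mod 23).
Step 2: Using the extended Euclidean algorithm or trial:
  10 * 7 = 70 = 3 * 23 + 1.
Step 3: Since 70 mod 23 = 1, the inverse is x = 7.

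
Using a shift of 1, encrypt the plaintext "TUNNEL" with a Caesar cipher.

Step 1: For each letter, shift forward by 1 positions (mod 26).
  T (position 19) -> position (19+1) mod 26 = 20 -> U
  U (position 20) -> position (20+1) mod 26 = 21 -> V
  N (position 13) -> position (13+1) mod 26 = 14 -> O
  N (position 13) -> position (13+1) mod 26 = 14 -> O
  E (position 4) -> position (4+1) mod 26 = 5 -> F
  L (position 11) -> position (11+1) mod 26 = 12 -> M
Result: UVOOFM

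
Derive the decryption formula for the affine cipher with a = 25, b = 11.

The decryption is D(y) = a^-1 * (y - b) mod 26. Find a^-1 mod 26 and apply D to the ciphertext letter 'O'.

Step 1: Find a^-1, the modular inverse of 25 mod 26.
Step 2: We need 25 * a^-1 = 1 (mod 26).
Step 3: 25 * 25 = 625 = 24 * 26 + 1, so a^-1 = 25.
Step 4: D(y) = 25(y - 11) mod 26.
Step 5: Apply to 'O' (y = 14): D(14) = 25 * (14 - 11) mod 26 = 25 * 3 mod 26 = 23 -> 'X'.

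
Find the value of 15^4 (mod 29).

Step 1: Compute 15^4 mod 29 step by step, reducing modulo 29 at each step.
  15^1 mod 29 = 15
  15^2 mod 29 = (15 * 15) mod 29 = 22
  15^3 mod 29 = (22 * 15) mod 29 = 11
  15^4 mod 29 = (11 * 15) mod 29 = 20
Step 2: Result = 20.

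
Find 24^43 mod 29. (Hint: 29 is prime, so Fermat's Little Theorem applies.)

Step 1: Since 29 is prime, by Fermat's Little Theorem: 24^28 = 1 (mod 29).
Step 2: Reduce exponent: 43 mod 28 = 15.
Step 3: So 24^43 = 24^15 (mod 29).
Step 4: 24^15 mod 29 = 24.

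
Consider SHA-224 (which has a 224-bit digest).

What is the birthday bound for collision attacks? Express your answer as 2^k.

Step 1: The birthday paradox gives collision probability ~50% after sqrt(2^n) = 2^(n/2) hashes.
Step 2: For 224-bit output: 2^(224/2) = 2^112.
Step 3: Approximately 2^112 hash computations needed.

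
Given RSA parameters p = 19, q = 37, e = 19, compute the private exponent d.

Step 1: n = 19 * 37 = 703.
Step 2: phi(n) = 18 * 36 = 648.
Step 3: Find d such that 19 * d = 1 (mod 648).
Step 4: d = 19^(-1) mod 648 = 307.
Verification: 19 * 307 = 5833 = 9 * 648 + 1.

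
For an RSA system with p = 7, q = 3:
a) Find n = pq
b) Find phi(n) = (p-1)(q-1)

Step 1: n = p * q = 7 * 3 = 21.
Step 2: phi(n) = (p-1)(q-1) = 6 * 2 = 12.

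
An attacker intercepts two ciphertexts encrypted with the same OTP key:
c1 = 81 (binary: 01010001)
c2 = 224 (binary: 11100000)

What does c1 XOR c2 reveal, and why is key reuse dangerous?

Step 1: c1 XOR c2 = (m1 XOR k) XOR (m2 XOR k).
Step 2: By XOR associativity/commutativity: = m1 XOR m2 XOR k XOR k = m1 XOR m2.
Step 3: 01010001 XOR 11100000 = 10110001 = 177.
Step 4: The key cancels out! An attacker learns m1 XOR m2 = 177, revealing the relationship between plaintexts.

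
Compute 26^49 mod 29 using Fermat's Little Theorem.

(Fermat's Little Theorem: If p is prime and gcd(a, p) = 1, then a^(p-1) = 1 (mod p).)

Step 1: Since 29 is prime, by Fermat's Little Theorem: 26^28 = 1 (mod 29).
Step 2: Reduce exponent: 49 mod 28 = 21.
Step 3: So 26^49 = 26^21 (mod 29).
Step 4: 26^21 mod 29 = 12.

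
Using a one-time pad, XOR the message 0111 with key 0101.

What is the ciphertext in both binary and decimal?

Step 1: Write out the XOR operation bit by bit:
  Message: 0111
  Key:     0101
  XOR:     0010
Step 2: Convert to decimal: 0010 = 2.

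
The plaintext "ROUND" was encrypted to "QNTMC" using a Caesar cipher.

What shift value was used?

Step 1: Compare first letters: R (position 17) -> Q (position 16).
Step 2: Shift = (16 - 17) mod 26 = 25.
The shift value is 25.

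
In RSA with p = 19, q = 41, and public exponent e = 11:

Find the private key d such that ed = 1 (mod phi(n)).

Step 1: n = 19 * 41 = 779.
Step 2: phi(n) = 18 * 40 = 720.
Step 3: Find d such that 11 * d = 1 (mod 720).
Step 4: d = 11^(-1) mod 720 = 131.
Verification: 11 * 131 = 1441 = 2 * 720 + 1.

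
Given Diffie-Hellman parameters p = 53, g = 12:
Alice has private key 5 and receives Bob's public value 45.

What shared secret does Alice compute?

Step 1: s = B^a mod p = 45^5 mod 53.
  45^1 mod 53 = 45
  45^2 mod 53 = (45 * 45) mod 53 = 11
  45^3 mod 53 = (11 * 45) mod 53 = 18
  45^4 mod 53 = (18 * 45) mod 53 = 15
  45^5 mod 53 = (15 * 45) mod 53 = 39
Result: shared secret = 39.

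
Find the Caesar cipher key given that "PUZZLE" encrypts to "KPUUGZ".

Step 1: Compare first letters: P (position 15) -> K (position 10).
Step 2: Shift = (10 - 15) mod 26 = 21.
The shift value is 21.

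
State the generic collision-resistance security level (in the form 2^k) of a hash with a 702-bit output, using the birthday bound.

Step 1: The birthday paradox gives collision probability ~50% after sqrt(2^n) = 2^(n/2) hashes.
Step 2: For 702-bit output: 2^(702/2) = 2^351.
Step 3: Approximately 2^351 hash computations needed.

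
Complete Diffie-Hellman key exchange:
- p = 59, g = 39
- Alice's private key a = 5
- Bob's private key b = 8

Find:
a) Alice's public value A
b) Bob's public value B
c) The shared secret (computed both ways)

Step 1: A = g^a mod p = 39^5 mod 59 = 42.
Step 2: B = g^b mod p = 39^8 mod 59 = 5.
Step 3: Alice computes s = B^a mod p = 5^5 mod 59 = 57.
Step 4: Bob computes s = A^b mod p = 42^8 mod 59 = 57.
Both sides agree: shared secret = 57.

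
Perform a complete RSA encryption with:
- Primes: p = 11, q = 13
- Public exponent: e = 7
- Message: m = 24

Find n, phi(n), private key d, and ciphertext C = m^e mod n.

Step 1: n = 11 * 13 = 143.
Step 2: phi(n) = (11-1)(13-1) = 10 * 12 = 120.
Step 3: Find d = 7^(-1) mod 120 = 103.
  Verify: 7 * 103 = 721 = 1 (mod 120).
Step 4: C = 24^7 mod 143 = 106.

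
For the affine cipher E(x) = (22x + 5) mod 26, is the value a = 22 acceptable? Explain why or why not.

Step 1: Compute gcd(22, 26).
Step 2: gcd(22, 26) = 2.
Since gcd = 2 != 1, 22 shares a common factor with 26, so it cannot be used.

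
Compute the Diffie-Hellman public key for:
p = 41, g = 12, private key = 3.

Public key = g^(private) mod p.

Step 1: A = g^a mod p = 12^3 mod 41.
  12^1 mod 41 = 12
  12^2 mod 41 = (12 * 12) mod 41 = 21
  12^3 mod 41 = (21 * 12) mod 41 = 6
Result: A = 6.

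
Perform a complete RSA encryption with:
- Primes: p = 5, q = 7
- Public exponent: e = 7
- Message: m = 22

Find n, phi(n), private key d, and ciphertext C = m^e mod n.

Step 1: n = 5 * 7 = 35.
Step 2: phi(n) = (5-1)(7-1) = 4 * 6 = 24.
Step 3: Find d = 7^(-1) mod 24 = 7.
  Verify: 7 * 7 = 49 = 1 (mod 24).
Step 4: C = 22^7 mod 35 = 8.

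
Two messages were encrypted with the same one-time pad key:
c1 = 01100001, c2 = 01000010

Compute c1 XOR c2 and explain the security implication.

Step 1: c1 XOR c2 = (m1 XOR k) XOR (m2 XOR k).
Step 2: By XOR associativity/commutativity: = m1 XOR m2 XOR k XOR k = m1 XOR m2.
Step 3: 01100001 XOR 01000010 = 00100011 = 35.
Step 4: The key cancels out! An attacker learns m1 XOR m2 = 35, revealing the relationship between plaintexts.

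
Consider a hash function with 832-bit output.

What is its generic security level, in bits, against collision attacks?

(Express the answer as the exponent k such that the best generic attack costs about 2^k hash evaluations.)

Step 1: The hash has a 832-bit output.
Step 2: Collision resistance means it should be infeasible to find any x != y with h(x) = h(y).
By the birthday bound, a generic collision search succeeds after about sqrt(2^832) = 2^(832/2) = 2^416 evaluations.
Step 3: Security level = 416 bits.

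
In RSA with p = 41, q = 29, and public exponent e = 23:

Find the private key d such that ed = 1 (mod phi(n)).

Step 1: n = 41 * 29 = 1189.
Step 2: phi(n) = 40 * 28 = 1120.
Step 3: Find d such that 23 * d = 1 (mod 1120).
Step 4: d = 23^(-1) mod 1120 = 487.
Verification: 23 * 487 = 11201 = 10 * 1120 + 1.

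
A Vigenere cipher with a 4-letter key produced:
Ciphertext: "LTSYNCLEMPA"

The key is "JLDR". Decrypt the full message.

Step 1: Key 'JLDR' has length 4. Extended key: JLDRJLDRJLD
Step 2: Decrypt each position:
  L(11) - J(9) = 2 = C
  T(19) - L(11) = 8 = I
  S(18) - D(3) = 15 = P
  Y(24) - R(17) = 7 = H
  N(13) - J(9) = 4 = E
  C(2) - L(11) = 17 = R
  L(11) - D(3) = 8 = I
  E(4) - R(17) = 13 = N
  M(12) - J(9) = 3 = D
  P(15) - L(11) = 4 = E
  A(0) - D(3) = 23 = X
Plaintext: CIPHERINDEX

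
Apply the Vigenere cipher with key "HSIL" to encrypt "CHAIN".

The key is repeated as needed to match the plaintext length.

Step 1: Repeat key to match plaintext length:
  Plaintext: CHAIN
  Key:       HSILH
Step 2: Encrypt each letter:
  C(2) + H(7) = (2+7) mod 26 = 9 = J
  H(7) + S(18) = (7+18) mod 26 = 25 = Z
  A(0) + I(8) = (0+8) mod 26 = 8 = I
  I(8) + L(11) = (8+11) mod 26 = 19 = T
  N(13) + H(7) = (13+7) mod 26 = 20 = U
Ciphertext: JZITU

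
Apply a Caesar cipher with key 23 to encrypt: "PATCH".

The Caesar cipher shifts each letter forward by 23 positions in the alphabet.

Step 1: For each letter, shift forward by 23 positions (mod 26).
  P (position 15) -> position (15+23) mod 26 = 12 -> M
  A (position 0) -> position (0+23) mod 26 = 23 -> X
  T (position 19) -> position (19+23) mod 26 = 16 -> Q
  C (position 2) -> position (2+23) mod 26 = 25 -> Z
  H (position 7) -> position (7+23) mod 26 = 4 -> E
Result: MXQZE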